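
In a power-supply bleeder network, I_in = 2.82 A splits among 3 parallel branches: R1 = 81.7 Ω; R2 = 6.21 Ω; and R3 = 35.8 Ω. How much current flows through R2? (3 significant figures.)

I ≈ 2.26 A

ΣG = 1/81.7 + 1/6.21 + 1/35.8 = 0.2012.
Current divider: I(R2) = I_in · G_k/ΣG = 2.82 × (0.1610/0.2012) = 2.82 × 0.8003 = 2.257 A.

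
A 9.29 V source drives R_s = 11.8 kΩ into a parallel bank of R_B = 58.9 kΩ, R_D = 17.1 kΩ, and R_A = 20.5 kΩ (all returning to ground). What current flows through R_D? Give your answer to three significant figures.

I ≈ 0.220 mA

Combine the parallel branches: R_p = (1/58.9 + 1/17.1 + 1/20.5)⁻¹ = 8.049 kΩ.
V_A = 9.29 × 8.049/19.85 = 3.767 V.
I(R_D) = V_A / R_D = 3.767/17.1 = 0.2203 mA.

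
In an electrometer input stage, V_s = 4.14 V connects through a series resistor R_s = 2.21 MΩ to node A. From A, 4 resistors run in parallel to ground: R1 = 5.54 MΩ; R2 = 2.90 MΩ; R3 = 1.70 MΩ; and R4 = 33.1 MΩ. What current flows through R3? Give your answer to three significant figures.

I ≈ 0.690 µA

Parallel bank: R_p = 1/(1/5.54 + 1/2.90 + 1/1.70 + 1/33.1) = 0.8743 MΩ.
V_A by voltage divider: V_A = 4.14 × 0.8743/(2.21 + 0.8743) = 1.174 V.
I(R3) = V_A / R3 = 1.174/1.70 = 0.6903 µA.
(Check via current divider: I_total = 1.342 µA; share G_k/ΣG = 0.5143 → same result.)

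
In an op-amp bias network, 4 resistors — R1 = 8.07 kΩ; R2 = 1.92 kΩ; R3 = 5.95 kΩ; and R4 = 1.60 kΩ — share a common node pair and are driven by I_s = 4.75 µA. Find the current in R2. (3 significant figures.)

Conductances: ΣG = 1/8.07 + 1/1.92 + 1/5.95 + 1/1.60 = 1.438 (1/kΩ).
Current divider: I(R2) = I_s · G_k/ΣG = 4.75 × (0.5208/1.438) = 4.75 × 0.3622 = 1.721 µA.

I ≈ 1.72 µA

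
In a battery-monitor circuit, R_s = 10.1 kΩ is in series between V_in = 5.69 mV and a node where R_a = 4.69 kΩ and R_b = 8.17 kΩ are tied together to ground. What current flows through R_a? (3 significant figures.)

I ≈ 0.276 µA

Combine the parallel branches: R_p = (1/4.69 + 1/8.17)⁻¹ = 2.980 kΩ.
V_A by voltage divider: V_A = 5.69 × 2.980/(10.1 + 2.980) = 1.296 mV.
Branch current I = V_A/R_a = 1.296/4.69 = 0.2764 µA.
(Equivalently: I_total = 0.4350 µA, then current-divider fraction G_k/ΣG = 0.6353.)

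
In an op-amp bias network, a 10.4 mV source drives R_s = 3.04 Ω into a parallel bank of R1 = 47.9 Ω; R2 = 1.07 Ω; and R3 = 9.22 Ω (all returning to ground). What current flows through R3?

Combine the parallel branches: R_p = (1/47.9 + 1/1.07 + 1/9.22)⁻¹ = 0.9399 Ω.
Node voltage V_A = V_CC · R_p/(R_s + R_p) = 10.4 × 0.2362 = 2.456 mV.
Branch current I = V_A/R3 = 2.456/9.22 = 0.2664 mA.

I ≈ 0.266 mA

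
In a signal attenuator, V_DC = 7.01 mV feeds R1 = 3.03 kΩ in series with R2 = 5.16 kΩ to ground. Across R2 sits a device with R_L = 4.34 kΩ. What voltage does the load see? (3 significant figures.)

V_out ≈ 3.07 mV

R2 ‖ R_L = (5.16 × 4.34)/(5.16 + 4.34) = 2.357 kΩ.
Now apply the divider: V_out = 7.01 × 0.4376 = 3.067 mV.
(Unloaded it would be 4.42 mV; the load pulls it down.)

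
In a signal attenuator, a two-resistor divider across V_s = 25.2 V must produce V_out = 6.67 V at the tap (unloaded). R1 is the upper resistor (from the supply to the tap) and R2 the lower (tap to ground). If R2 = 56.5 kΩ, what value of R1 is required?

R1 ≈ 157 kΩ

V_out/V_s = R2/(R1+R2) = 0.2647.
So R1 = R2 · (V_s/V_out − 1) = 56.5 × (25.2/6.67 − 1) = 56.5 × 2.778 = 157.0 kΩ.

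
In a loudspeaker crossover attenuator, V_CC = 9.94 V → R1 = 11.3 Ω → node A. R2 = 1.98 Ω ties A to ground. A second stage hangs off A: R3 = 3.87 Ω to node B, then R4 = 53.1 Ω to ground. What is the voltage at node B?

Node A sees R2 in parallel with the series input of stage 2, R3 + R4 = 56.97 Ω.
Effective lower resistance at A: R2 ‖ 56.97 = 1.913 Ω.
So V_A = 9.94 × 0.1448 = 1.439 V.
Stage 2 is unloaded, so V_B = V_A · R4/(R3+R4) = 1.439 × 53.1/56.97 = 1.342 V.

V_B ≈ 1.34 V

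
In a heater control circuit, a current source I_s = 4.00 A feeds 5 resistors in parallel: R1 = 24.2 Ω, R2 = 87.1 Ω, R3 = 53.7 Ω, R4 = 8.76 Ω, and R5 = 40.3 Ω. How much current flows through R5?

Conductances: ΣG = 1/24.2 + 1/87.1 + 1/53.7 + 1/8.76 + 1/40.3 = 0.2104 (1/Ω).
R5 takes the fraction G_k/ΣG = 0.02481/0.2104 = 0.1179, so I = 4.00 × 0.1179 = 0.4718 A.

I ≈ 0.472 A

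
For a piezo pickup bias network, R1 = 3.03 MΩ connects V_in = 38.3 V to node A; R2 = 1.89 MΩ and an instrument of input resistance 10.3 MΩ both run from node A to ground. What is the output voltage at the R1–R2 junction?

V_out ≈ 13.2 V

First combine the lower leg with the load: R2 ‖ R_L = 1.597 MΩ.
Now apply the divider: V_out = 38.3 × 0.3451 = 13.22 V.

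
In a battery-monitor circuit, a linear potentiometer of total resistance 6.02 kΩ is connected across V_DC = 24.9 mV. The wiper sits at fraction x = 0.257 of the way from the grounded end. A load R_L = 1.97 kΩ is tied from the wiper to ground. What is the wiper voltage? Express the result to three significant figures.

Lower segment x·R_p = 1.547 kΩ; upper segment (1−x)·R_p = 4.473 kΩ.
R_L loads the lower segment: effective lower R = 0.8666 kΩ.
Then V_out = V_DC · 0.8666/(4.473 + 0.8666) = 4.041 mV.

V_out ≈ 4.04 mV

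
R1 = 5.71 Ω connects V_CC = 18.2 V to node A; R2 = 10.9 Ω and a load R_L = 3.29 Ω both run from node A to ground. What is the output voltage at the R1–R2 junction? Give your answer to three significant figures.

V_out ≈ 5.58 V

R2 ‖ R_L = (10.9 × 3.29)/(10.9 + 3.29) = 2.527 Ω.
Now apply the divider: V_out = 18.2 × 0.3068 = 5.584 V.
(Unloaded it would be 11.9 V; the load pulls it down.)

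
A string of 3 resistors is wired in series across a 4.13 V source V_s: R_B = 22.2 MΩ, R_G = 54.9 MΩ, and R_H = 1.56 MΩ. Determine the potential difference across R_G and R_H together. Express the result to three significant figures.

V ≈ 2.96 V

ΣR = 22.2 + 54.9 + 1.56 = 78.66 MΩ.
R_{R_G..R_H} = 54.9 + 1.56 = 56.46 MΩ.
V = V_s · R/ΣR = 4.13 × 0.7178 = 2.964 V.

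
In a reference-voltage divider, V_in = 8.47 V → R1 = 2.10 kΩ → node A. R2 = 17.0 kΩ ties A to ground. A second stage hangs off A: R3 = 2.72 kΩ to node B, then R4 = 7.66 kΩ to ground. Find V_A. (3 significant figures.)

V_A ≈ 6.39 V

The second stage (R3 + R4 = 10.38 kΩ) loads node A in parallel with R2.
R2 ‖ (R3+R4) = 6.445 kΩ.
First divider: V_A = V_in · 6.445/(2.10 + 6.445) = 6.388 V.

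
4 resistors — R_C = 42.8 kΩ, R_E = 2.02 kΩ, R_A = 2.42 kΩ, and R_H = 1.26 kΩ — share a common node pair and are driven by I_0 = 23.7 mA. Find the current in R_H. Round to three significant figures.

Conductances: ΣG = 1/42.8 + 1/2.02 + 1/2.42 + 1/1.26 = 1.725 (1/kΩ).
R_H takes the fraction G_k/ΣG = 0.7937/1.725 = 0.4600, so I = 23.7 × 0.4600 = 10.90 mA.

I ≈ 10.9 mA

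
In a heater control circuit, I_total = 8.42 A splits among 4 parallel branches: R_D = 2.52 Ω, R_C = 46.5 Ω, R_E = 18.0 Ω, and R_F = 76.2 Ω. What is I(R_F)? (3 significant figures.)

Total conductance ΣG = 1/2.52 + 1/46.5 + 1/18.0 + 1/76.2 = 0.4870 (units of 1/Ω).
Current divider: I(R_F) = I_total · G_k/ΣG = 8.42 × (0.01312/0.4870) = 8.42 × 0.02695 = 0.2269 A.

I ≈ 0.227 A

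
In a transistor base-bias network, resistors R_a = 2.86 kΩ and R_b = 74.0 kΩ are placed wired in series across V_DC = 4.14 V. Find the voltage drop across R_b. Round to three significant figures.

V ≈ 3.99 V

ΣR = 2.86 + 74.0 = 76.86 kΩ.
Voltage divider: V = V_DC · (74.00 / 76.86) = 4.14 × 0.9628 = 3.986 V.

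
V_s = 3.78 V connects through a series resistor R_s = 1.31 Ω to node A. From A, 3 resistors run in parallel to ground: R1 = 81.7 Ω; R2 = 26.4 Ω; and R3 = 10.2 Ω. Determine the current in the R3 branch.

I ≈ 0.310 A

Parallel bank: R_p = 1/(1/81.7 + 1/26.4 + 1/10.2) = 6.750 Ω.
V_A by voltage divider: V_A = 3.78 × 6.750/(1.31 + 6.750) = 3.166 V.
I(R3) = V_A / R3 = 3.166/10.2 = 0.3104 A.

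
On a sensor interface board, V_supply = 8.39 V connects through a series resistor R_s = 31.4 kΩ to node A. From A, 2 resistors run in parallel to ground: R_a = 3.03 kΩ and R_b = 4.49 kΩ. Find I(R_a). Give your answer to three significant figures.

Equivalent of the parallel group: R_p = 1.809 kΩ.
V_A = 8.39 × 1.809/33.21 = 0.4571 V.
I(R_a) = V_A / R_a = 0.4571/3.03 = 0.1508 mA.
(Check via current divider: I_total = 0.2526 mA; share G_k/ΣG = 0.5971 → same result.)

I ≈ 0.151 mA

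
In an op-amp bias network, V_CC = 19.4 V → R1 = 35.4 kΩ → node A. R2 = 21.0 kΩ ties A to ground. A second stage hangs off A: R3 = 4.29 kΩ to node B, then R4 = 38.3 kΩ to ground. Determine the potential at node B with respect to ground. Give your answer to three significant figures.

V_B ≈ 4.96 V

Node A sees R2 in parallel with the series input of stage 2, R3 + R4 = 42.59 kΩ.
R2 ‖ (R3+R4) = 14.06 kΩ.
V_A = 19.4 × 14.06/(35.4 + 14.06) = 5.516 V.
Then the unloaded second divider: V_B = V_A × R4/(R3+R4) = 5.516 × 0.8993 = 4.961 V.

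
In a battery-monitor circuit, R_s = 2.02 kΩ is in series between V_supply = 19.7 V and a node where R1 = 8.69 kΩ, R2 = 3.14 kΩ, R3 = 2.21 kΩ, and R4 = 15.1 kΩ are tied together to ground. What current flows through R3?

Combine the parallel branches: R_p = (1/8.69 + 1/3.14 + 1/2.21 + 1/15.1)⁻¹ = 1.050 kΩ.
V_A = 19.7 × 1.050/3.070 = 6.738 V.
Branch current I = V_A/R3 = 6.738/2.21 = 3.049 mA.
(Equivalently: I_total = 6.417 mA, then current-divider fraction G_k/ΣG = 0.4752.)

I ≈ 3.05 mA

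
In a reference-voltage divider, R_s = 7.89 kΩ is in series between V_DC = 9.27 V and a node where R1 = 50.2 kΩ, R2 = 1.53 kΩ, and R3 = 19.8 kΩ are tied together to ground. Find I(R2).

I ≈ 0.903 mA

Parallel bank: R_p = 1/(1/50.2 + 1/1.53 + 1/19.8) = 1.381 kΩ.
Node voltage V_A = V_DC · R_p/(R_s + R_p) = 9.27 × 0.1490 = 1.381 V.
Branch current I = V_A/R2 = 1.381/1.53 = 0.9026 mA.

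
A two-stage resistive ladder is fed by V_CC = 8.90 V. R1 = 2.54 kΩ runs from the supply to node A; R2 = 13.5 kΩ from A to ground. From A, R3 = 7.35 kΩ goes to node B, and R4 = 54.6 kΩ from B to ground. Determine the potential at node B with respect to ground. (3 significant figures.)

The second stage (R3 + R4 = 61.95 kΩ) loads node A in parallel with R2.
R2 ‖ (R3+R4) = 11.08 kΩ.
So V_A = 8.90 × 0.8136 = 7.241 V.
Then the unloaded second divider: V_B = V_A × R4/(R3+R4) = 7.241 × 0.8814 = 6.382 V.

V_B ≈ 6.38 V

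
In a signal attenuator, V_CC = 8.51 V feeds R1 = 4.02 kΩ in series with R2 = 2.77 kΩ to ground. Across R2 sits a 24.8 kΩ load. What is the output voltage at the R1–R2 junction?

V_out ≈ 3.26 V

The load sits in parallel with R2, giving an effective lower resistance R2' = R2·R_L/(R2+R_L) = 2.492 kΩ.
Now apply the divider: V_out = 8.51 × 0.3826 = 3.256 V.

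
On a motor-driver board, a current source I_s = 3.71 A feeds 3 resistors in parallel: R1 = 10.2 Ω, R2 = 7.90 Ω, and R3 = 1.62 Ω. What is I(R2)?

I ≈ 0.558 A

Total conductance ΣG = 1/10.2 + 1/7.90 + 1/1.62 = 0.8419 (units of 1/Ω).
Current divider: I(R2) = I_s · G_k/ΣG = 3.71 × (0.1266/0.8419) = 3.71 × 0.1504 = 0.5578 A.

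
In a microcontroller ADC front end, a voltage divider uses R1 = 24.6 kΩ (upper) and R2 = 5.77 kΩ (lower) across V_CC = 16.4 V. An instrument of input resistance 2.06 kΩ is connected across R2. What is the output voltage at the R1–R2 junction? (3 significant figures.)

R2 ‖ R_L = (5.77 × 2.06)/(5.77 + 2.06) = 1.518 kΩ.
Now apply the divider: V_out = 16.4 × 0.05812 = 0.9532 V.

V_out ≈ 0.953 V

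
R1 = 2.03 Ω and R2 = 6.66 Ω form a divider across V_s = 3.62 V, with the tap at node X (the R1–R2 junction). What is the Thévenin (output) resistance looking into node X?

R_th ≈ 1.56 Ω

With V_s suppressed (replaced by a short), R_th = R1 ‖ R2 = (2.030 × 6.66)/(2.030 + 6.66) = 1.556 Ω.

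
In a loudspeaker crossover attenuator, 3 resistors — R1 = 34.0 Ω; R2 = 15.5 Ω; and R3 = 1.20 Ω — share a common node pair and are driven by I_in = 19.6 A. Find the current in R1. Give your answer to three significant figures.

I ≈ 0.622 A

Conductances: ΣG = 1/34.0 + 1/15.5 + 1/1.20 = 0.9273 (1/Ω).
R1 takes the fraction G_k/ΣG = 0.02941/0.9273 = 0.03172, so I = 19.6 × 0.03172 = 0.6217 A.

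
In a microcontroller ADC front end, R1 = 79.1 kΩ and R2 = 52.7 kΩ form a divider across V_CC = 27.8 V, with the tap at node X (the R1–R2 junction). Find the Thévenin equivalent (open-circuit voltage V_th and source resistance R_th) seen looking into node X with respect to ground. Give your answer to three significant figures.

V_th is the unloaded tap voltage: V_CC · R2/(R1+R2) = 27.8 × 0.3998 = 11.12 V.
Zeroing V_CC shorts the top of R1 to ground, so R_th = R1 ‖ R2 = 31.63 kΩ.

V_th ≈ 11.1 V, R_th ≈ 31.6 kΩ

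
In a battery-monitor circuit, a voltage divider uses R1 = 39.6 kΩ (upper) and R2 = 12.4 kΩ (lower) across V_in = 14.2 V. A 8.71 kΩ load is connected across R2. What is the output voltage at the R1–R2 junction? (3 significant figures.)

V_out ≈ 1.62 V

R2 ‖ R_L = (12.4 × 8.71)/(12.4 + 8.71) = 5.116 kΩ.
Now apply the divider: V_out = 14.2 × 0.1144 = 1.625 V.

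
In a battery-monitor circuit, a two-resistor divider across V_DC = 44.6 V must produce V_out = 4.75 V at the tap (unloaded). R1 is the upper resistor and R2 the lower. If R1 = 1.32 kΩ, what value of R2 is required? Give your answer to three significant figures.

V_out/V_DC = R2/(R1+R2) = 0.1065.
Rearranging, R2 = R1·k/(1−k) = 1.32 × 0.1192 = 0.1573 kΩ.

R2 ≈ 0.157 kΩ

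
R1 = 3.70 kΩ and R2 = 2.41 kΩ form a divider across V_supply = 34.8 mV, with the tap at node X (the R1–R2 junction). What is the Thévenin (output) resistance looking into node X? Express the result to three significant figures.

Looking into X with the source shorted: R_th = R1·R2/(R1+R2) = 3.700 × 2.41/6.110 = 1.459 kΩ.

R_th ≈ 1.46 kΩ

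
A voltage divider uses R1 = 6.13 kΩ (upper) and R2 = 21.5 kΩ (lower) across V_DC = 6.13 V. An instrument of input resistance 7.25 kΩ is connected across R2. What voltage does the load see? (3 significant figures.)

R2 ‖ R_L = (21.5 × 7.25)/(21.5 + 7.25) = 5.422 kΩ.
Then V_out = V_DC · R2'/(R1 + R2') = 6.13 × 5.422/11.55 = 2.877 V.

V_out ≈ 2.88 V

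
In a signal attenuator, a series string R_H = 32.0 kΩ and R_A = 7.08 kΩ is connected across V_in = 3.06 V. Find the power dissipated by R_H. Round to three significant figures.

P ≈ 0.196 mW

The common current is I = 3.06/39.08 = 0.07830 mA.
P(R_H) = I²·R_H = (0.07830)² × 32.0 = 0.1962 mW.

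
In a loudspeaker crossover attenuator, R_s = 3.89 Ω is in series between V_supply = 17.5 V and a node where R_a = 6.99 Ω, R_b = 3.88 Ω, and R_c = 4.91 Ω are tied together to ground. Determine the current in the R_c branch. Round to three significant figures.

Combine the parallel branches: R_p = (1/6.99 + 1/3.88 + 1/4.91)⁻¹ = 1.654 Ω.
Node voltage V_A = V_supply · R_p/(R_s + R_p) = 17.5 × 0.2984 = 5.222 V.
I(R_c) = V_A / R_c = 5.222/4.91 = 1.063 A.

I ≈ 1.06 A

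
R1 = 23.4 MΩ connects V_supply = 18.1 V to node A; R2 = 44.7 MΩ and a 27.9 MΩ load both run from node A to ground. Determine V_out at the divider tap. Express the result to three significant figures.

R2 ‖ R_L = (44.7 × 27.9)/(44.7 + 27.9) = 17.18 MΩ.
Voltage divider with the loaded lower leg: V_out = 18.1 × 17.18/(23.4 + 17.18) = 18.1 × 0.4233 = 7.662 V.
(Unloaded it would be 11.9 V; the load pulls it down.)

V_out ≈ 7.66 V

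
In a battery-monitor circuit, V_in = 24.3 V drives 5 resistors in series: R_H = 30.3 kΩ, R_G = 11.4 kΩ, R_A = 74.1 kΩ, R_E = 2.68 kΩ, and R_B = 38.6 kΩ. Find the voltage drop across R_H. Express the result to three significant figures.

Series total: ΣR = 30.3 + 11.4 + 74.1 + 2.68 + 38.6 = 157.1 kΩ.
By the voltage-divider rule, V = 24.3 × 30.30/157.1 = 4.687 V.

V ≈ 4.69 V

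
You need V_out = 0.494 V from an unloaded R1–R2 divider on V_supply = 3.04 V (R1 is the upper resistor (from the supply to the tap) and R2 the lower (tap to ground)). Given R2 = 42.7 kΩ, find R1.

R1 ≈ 220 kΩ

V_out/V_supply = R2/(R1+R2) = 0.1625.
So R1 = R2 · (V_supply/V_out − 1) = 42.7 × (3.04/0.494 − 1) = 42.7 × 5.154 = 220.1 kΩ.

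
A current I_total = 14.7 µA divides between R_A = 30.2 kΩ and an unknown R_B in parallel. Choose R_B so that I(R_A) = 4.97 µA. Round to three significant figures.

R_B ≈ 15.4 kΩ

The fraction through R_A equals R_B/(R_A+R_B).
With f = 0.3381, R_B = R_A · f/(1−f) = 30.2 × 0.5108 = 15.43 kΩ.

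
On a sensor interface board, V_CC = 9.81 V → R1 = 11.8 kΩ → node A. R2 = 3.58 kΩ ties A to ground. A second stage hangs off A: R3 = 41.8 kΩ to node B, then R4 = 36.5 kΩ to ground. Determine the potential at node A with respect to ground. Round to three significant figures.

V_A ≈ 2.21 V

Node A sees R2 in parallel with the series input of stage 2, R3 + R4 = 78.30 kΩ.
Effective lower resistance at A: R2 ‖ 78.30 = 3.423 kΩ.
V_A = 9.81 × 3.423/(11.8 + 3.423) = 2.206 V.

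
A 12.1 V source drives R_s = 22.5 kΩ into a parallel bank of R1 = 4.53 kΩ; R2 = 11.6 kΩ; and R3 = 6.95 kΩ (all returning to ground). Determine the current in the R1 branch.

Combine the parallel branches: R_p = (1/4.53 + 1/11.6 + 1/6.95)⁻¹ = 2.218 kΩ.
V_A = 12.1 × 2.218/24.72 = 1.086 V.
Branch current I = V_A/R1 = 1.086/4.53 = 0.2397 mA.

I ≈ 0.240 mA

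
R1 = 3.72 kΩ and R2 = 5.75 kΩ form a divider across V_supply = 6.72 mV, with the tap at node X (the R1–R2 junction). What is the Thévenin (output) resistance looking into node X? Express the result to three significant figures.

R_th ≈ 2.26 kΩ

Zeroing V_supply shorts the top of R1 to ground, so R_th = R1 ‖ R2 = 2.259 kΩ.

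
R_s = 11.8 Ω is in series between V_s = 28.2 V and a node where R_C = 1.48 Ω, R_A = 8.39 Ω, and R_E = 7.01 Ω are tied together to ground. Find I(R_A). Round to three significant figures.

I ≈ 0.279 A

Combine the parallel branches: R_p = (1/1.48 + 1/8.39 + 1/7.01)⁻¹ = 1.067 Ω.
Node voltage V_A = V_s · R_p/(R_s + R_p) = 28.2 × 0.08290 = 2.338 V.
Branch current I = V_A/R_A = 2.338/8.39 = 0.2786 A.
(Check via current divider: I_total = 2.192 A; share G_k/ΣG = 0.1271 → same result.)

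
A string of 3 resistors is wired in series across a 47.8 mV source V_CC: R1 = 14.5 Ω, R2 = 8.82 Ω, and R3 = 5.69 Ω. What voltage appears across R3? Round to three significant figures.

Series total: ΣR = 14.5 + 8.82 + 5.69 = 29.01 Ω.
By the voltage-divider rule, V = 47.8 × 5.690/29.01 = 9.375 mV.

V ≈ 9.38 mV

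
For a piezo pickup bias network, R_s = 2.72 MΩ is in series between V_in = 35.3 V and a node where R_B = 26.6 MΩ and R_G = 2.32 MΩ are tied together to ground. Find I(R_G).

Parallel bank: R_p = 1/(1/26.6 + 1/2.32) = 2.134 MΩ.
V_A = 35.3 × 2.134/4.854 = 15.52 V.
I(R_G) = V_A / R_G = 15.52/2.32 = 6.689 µA.

I ≈ 6.69 µA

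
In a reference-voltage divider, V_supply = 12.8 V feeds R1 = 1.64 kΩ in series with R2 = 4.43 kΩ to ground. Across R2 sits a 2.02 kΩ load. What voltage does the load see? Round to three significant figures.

First combine the lower leg with the load: R2 ‖ R_L = 1.387 kΩ.
Then V_out = V_supply · R2'/(R1 + R2') = 12.8 × 1.387/3.027 = 5.866 V.
(Unloaded it would be 9.34 V; the load pulls it down.)

V_out ≈ 5.87 V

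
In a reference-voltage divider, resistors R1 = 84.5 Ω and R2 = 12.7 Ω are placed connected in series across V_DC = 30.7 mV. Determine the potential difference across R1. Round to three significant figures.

V ≈ 26.7 mV

ΣR = 84.5 + 12.7 = 97.20 Ω.
By the voltage-divider rule, V = 30.7 × 84.50/97.20 = 26.69 mV.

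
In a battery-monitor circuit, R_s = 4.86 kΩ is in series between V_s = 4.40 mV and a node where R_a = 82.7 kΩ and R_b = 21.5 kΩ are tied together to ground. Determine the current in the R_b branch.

I ≈ 0.159 µA

Equivalent of the parallel group: R_p = 17.06 kΩ.
V_A = 4.40 × 17.06/21.92 = 3.425 mV.
Branch current I = V_A/R_b = 3.425/21.5 = 0.1593 µA.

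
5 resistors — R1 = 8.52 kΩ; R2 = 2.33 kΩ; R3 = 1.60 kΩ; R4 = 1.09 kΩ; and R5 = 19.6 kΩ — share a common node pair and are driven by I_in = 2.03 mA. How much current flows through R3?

I ≈ 0.593 mA

ΣG = 1/8.52 + 1/2.33 + 1/1.60 + 1/1.09 + 1/19.6 = 2.140.
By the current-divider rule, I = I_in · G_k/ΣG = 2.03 × 0.2921 = 0.5929 mA.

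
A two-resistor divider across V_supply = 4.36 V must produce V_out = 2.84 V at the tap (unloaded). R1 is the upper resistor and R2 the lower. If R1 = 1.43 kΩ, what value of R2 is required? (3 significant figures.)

V_out/V_supply = R2/(R1+R2) = 0.6514.
Rearranging, R2 = R1·k/(1−k) = 1.43 × 1.868 = 2.672 kΩ.

R2 ≈ 2.67 kΩ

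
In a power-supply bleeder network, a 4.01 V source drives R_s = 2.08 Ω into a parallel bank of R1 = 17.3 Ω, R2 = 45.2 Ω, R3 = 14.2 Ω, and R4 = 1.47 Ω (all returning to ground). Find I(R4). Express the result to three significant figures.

Parallel bank: R_p = 1/(1/17.3 + 1/45.2 + 1/14.2 + 1/1.47) = 1.204 Ω.
Node voltage V_A = V_DC · R_p/(R_s + R_p) = 4.01 × 0.3666 = 1.470 V.
Branch current I = V_A/R4 = 1.470/1.47 = 1.000 A.

I ≈ 1.00 A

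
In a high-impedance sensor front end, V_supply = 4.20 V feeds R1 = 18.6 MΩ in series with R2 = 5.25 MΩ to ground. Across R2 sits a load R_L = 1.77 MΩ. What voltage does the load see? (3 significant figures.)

R2 ‖ R_L = (5.25 × 1.77)/(5.25 + 1.77) = 1.324 MΩ.
Voltage divider with the loaded lower leg: V_out = 4.20 × 1.324/(18.6 + 1.324) = 4.20 × 0.06644 = 0.2790 V.

V_out ≈ 0.279 V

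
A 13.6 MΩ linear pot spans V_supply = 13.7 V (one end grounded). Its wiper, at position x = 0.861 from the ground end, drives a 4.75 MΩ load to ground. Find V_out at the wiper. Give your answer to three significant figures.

V_out ≈ 8.79 V

Split the track: R_lower = x·R_p = 11.71 MΩ, R_upper = (1−x)·R_p = 1.890 MΩ.
Lower segment in parallel with the load: 11.71 ‖ 4.75 = 3.379 MΩ.
Loaded-divider output: V_out = 13.7 × 0.6413 = 8.785 V.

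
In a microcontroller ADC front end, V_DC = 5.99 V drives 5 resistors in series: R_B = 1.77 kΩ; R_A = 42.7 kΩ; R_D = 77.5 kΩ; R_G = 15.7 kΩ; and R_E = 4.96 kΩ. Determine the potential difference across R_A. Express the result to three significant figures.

V ≈ 1.79 V

Total series resistance ΣR = 1.77 + 42.7 + 77.5 + 15.7 + 4.96 = 142.6 kΩ.
V = V_DC · R/ΣR = 5.99 × 0.2994 = 1.793 V.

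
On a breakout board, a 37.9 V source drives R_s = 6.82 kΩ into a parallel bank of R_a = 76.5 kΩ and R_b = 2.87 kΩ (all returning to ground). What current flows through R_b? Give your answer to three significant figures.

Parallel bank: R_p = 1/(1/76.5 + 1/2.87) = 2.766 kΩ.
V_A by voltage divider: V_A = 37.9 × 2.766/(6.82 + 2.766) = 10.94 V.
I(R_b) = V_A / R_b = 10.94/2.87 = 3.811 mA.

I ≈ 3.81 mA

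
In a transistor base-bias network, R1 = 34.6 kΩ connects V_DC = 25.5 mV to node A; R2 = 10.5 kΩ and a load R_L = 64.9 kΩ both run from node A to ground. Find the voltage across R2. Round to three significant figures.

R2 ‖ R_L = (10.5 × 64.9)/(10.5 + 64.9) = 9.038 kΩ.
Then V_out = V_DC · R2'/(R1 + R2') = 25.5 × 9.038/43.64 = 5.281 mV.

V_out ≈ 5.28 mV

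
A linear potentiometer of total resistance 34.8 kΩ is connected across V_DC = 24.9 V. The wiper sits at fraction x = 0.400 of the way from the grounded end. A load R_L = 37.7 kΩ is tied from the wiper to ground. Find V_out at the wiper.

V_out ≈ 8.15 V

The pot divides into 20.88 kΩ above the wiper and 13.92 kΩ below.
Lower segment in parallel with the load: 13.92 ‖ 37.7 = 10.17 kΩ.
Loaded-divider output: V_out = 24.9 × 0.3275 = 8.154 V.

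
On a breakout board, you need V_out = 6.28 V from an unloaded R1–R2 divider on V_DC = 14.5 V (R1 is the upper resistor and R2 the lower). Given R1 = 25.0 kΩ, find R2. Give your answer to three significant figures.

R2 ≈ 19.1 kΩ

V_out/V_DC = R2/(R1+R2) = 0.4331.
R2 = R1 · 0.4331/(1 − 0.4331) = 19.10 kΩ.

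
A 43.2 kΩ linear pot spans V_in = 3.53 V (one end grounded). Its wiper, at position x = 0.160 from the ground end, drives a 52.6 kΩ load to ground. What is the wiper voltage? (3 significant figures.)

Lower segment x·R_p = 6.912 kΩ; upper segment (1−x)·R_p = 36.29 kΩ.
(x·R_p) ‖ R_L = 6.109 kΩ.
V_out = 3.53 × 6.109/(36.29 + 6.109) = 0.5087 V.

V_out ≈ 0.509 V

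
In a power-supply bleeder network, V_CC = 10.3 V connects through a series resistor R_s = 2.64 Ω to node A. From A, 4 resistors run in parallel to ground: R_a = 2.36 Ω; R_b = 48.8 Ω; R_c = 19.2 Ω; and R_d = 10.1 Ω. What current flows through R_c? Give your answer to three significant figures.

Parallel bank: R_p = 1/(1/2.36 + 1/48.8 + 1/19.2 + 1/10.1) = 1.680 Ω.
Node voltage V_A = V_CC · R_p/(R_s + R_p) = 10.3 × 0.3889 = 4.005 V.
Branch current I = V_A/R_c = 4.005/19.2 = 0.2086 A.
(Check via current divider: I_total = 2.384 A; share G_k/ΣG = 0.08749 → same result.)

I ≈ 0.209 A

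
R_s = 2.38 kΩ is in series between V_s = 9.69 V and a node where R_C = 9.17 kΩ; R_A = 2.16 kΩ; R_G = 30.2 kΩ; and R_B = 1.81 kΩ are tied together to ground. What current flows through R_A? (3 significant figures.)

I ≈ 1.19 mA

Combine the parallel branches: R_p = (1/9.17 + 1/2.16 + 1/30.2 + 1/1.81)⁻¹ = 0.8638 kΩ.
V_A by voltage divider: V_A = 9.69 × 0.8638/(2.38 + 0.8638) = 2.580 V.
I(R_A) = V_A / R_A = 2.580/2.16 = 1.195 mA.
(Check via current divider: I_total = 2.987 mA; share G_k/ΣG = 0.3999 → same result.)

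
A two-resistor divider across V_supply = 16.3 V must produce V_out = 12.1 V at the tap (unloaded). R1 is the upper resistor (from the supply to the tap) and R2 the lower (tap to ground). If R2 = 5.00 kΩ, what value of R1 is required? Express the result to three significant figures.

Required fraction k = V_out/V_supply = 0.7423.
So R1 = R2 · (V_supply/V_out − 1) = 5.00 × (16.3/12.1 − 1) = 5.00 × 0.3471 = 1.736 kΩ.

R1 ≈ 1.74 kΩ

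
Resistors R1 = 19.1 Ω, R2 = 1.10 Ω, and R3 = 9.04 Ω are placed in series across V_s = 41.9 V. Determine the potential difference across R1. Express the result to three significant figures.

V ≈ 27.4 V

Series total: ΣR = 19.1 + 1.10 + 9.04 = 29.24 Ω.
V = V_s · R/ΣR = 41.9 × 0.6532 = 27.37 V.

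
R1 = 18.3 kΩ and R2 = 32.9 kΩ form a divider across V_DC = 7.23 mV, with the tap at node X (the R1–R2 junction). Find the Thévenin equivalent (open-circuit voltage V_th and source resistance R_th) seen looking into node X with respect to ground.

V_th ≈ 4.65 mV, R_th ≈ 11.8 kΩ

Open-circuit (no load on X): V_th = V_DC · R2/(R1 + R2) = 7.23 × 32.9/(18.30 + 32.9) = 4.646 mV.
With V_DC suppressed (replaced by a short), R_th = R1 ‖ R2 = (18.30 × 32.9)/(18.30 + 32.9) = 11.76 kΩ.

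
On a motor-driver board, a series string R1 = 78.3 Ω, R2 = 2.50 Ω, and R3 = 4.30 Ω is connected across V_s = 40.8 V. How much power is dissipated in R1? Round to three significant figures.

P ≈ 18.0 W

The common current is I = 40.8/85.10 = 0.4794 A.
V(R1) = I·R = 37.54 V; P = V·I = 37.54 × 0.4794 = 18.00 W.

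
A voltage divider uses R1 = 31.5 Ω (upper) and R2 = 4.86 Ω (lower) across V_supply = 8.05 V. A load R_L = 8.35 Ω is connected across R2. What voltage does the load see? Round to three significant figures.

First combine the lower leg with the load: R2 ‖ R_L = 3.072 Ω.
Then V_out = V_supply · R2'/(R1 + R2') = 8.05 × 3.072/34.57 = 0.7153 V.

V_out ≈ 0.715 V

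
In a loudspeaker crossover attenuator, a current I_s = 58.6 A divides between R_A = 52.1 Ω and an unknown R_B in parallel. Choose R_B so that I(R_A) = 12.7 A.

R_B ≈ 14.4 Ω

Two-branch current divider: I_A = I_s · R_B/(R_A + R_B).
With f = 0.2167, R_B = R_A · f/(1−f) = 52.1 × 0.2767 = 14.42 Ω.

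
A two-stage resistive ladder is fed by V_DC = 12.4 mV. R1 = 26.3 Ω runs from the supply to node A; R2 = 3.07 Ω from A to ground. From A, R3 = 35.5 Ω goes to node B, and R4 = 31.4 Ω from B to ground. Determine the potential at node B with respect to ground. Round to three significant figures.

The second stage (R3 + R4 = 66.90 Ω) loads node A in parallel with R2.
R2 ‖ (R3+R4) = 2.935 Ω.
V_A = 12.4 × 2.935/(26.3 + 2.935) = 1.245 mV.
Stage 2 is unloaded, so V_B = V_A · R4/(R3+R4) = 1.245 × 31.4/66.90 = 0.5843 mV.

V_B ≈ 0.584 mV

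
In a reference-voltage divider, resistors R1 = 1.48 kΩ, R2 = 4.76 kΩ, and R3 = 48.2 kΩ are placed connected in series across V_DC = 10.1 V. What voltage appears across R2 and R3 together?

Total series resistance ΣR = 1.48 + 4.76 + 48.2 = 54.44 kΩ.
R_{R2..R3} = 4.76 + 48.2 = 52.96 kΩ.
By the voltage-divider rule, V = 10.1 × 52.96/54.44 = 9.825 V.

V ≈ 9.83 V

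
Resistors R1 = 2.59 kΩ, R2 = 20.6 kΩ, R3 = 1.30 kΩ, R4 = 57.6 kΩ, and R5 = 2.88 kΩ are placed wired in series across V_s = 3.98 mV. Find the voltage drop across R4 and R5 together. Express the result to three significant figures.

V ≈ 2.83 mV

Series total: ΣR = 2.59 + 20.6 + 1.30 + 57.6 + 2.88 = 84.97 kΩ.
R_{R4..R5} = 57.6 + 2.88 = 60.48 kΩ.
By the voltage-divider rule, V = 3.98 × 60.48/84.97 = 2.833 mV.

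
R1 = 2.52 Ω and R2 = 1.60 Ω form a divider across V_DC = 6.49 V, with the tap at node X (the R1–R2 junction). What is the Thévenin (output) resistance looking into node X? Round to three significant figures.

R_th ≈ 0.979 Ω

With V_DC suppressed (replaced by a short), R_th = R1 ‖ R2 = (2.520 × 1.60)/(2.520 + 1.60) = 0.9786 Ω.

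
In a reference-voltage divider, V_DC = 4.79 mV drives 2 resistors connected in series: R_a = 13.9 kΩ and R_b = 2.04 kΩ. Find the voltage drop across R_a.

V ≈ 4.18 mV

ΣR = 13.9 + 2.04 = 15.94 kΩ.
Voltage divider: V = V_DC · (13.90 / 15.94) = 4.79 × 0.8720 = 4.177 mV.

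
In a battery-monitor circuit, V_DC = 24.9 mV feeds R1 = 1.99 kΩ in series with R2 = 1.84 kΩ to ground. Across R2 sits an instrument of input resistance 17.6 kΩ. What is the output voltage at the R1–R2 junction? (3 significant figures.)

R2 ‖ R_L = (1.84 × 17.6)/(1.84 + 17.6) = 1.666 kΩ.
Then V_out = V_DC · R2'/(R1 + R2') = 24.9 × 1.666/3.656 = 11.35 mV.

V_out ≈ 11.3 mV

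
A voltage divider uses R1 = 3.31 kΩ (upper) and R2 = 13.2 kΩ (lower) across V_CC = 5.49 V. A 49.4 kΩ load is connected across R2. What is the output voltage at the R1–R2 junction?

First combine the lower leg with the load: R2 ‖ R_L = 10.42 kΩ.
Then V_out = V_CC · R2'/(R1 + R2') = 5.49 × 10.42/13.73 = 4.166 V.
(Unloaded it would be 4.39 V; the load pulls it down.)

V_out ≈ 4.17 V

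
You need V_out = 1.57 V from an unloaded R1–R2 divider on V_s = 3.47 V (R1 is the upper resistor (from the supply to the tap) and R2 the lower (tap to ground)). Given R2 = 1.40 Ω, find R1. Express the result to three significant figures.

V_out/V_s = R2/(R1+R2) = 0.4524.
So R1 = R2 · (V_s/V_out − 1) = 1.40 × (3.47/1.57 − 1) = 1.40 × 1.210 = 1.694 Ω.

R1 ≈ 1.69 Ω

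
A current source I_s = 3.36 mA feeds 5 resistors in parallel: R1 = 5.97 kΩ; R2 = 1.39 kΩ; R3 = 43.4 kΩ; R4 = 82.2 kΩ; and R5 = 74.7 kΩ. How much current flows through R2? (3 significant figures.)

Total conductance ΣG = 1/5.97 + 1/1.39 + 1/43.4 + 1/82.2 + 1/74.7 = 0.9355 (units of 1/kΩ).
By the current-divider rule, I = I_s · G_k/ΣG = 3.36 × 0.7690 = 2.584 mA.

I ≈ 2.58 mA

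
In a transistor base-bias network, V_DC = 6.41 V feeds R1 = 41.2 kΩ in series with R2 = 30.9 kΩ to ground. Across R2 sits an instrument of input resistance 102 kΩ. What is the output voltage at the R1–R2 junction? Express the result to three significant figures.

The load sits in parallel with R2, giving an effective lower resistance R2' = R2·R_L/(R2+R_L) = 23.72 kΩ.
Voltage divider with the loaded lower leg: V_out = 6.41 × 23.72/(41.2 + 23.72) = 6.41 × 0.3653 = 2.342 V.
(Unloaded it would be 2.75 V; the load pulls it down.)

V_out ≈ 2.34 V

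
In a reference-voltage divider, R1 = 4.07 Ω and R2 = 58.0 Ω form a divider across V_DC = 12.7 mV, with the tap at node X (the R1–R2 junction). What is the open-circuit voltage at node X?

V_th ≈ 11.9 mV

Open-circuit (no load on X): V_th = V_DC · R2/(R1 + R2) = 12.7 × 58.0/(4.070 + 58.0) = 11.87 mV.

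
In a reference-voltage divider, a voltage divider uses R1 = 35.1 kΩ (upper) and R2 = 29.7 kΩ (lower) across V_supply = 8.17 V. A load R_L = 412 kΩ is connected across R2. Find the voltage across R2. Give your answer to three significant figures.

R2 ‖ R_L = (29.7 × 412)/(29.7 + 412) = 27.70 kΩ.
Then V_out = V_supply · R2'/(R1 + R2') = 8.17 × 27.70/62.80 = 3.604 V.

V_out ≈ 3.60 V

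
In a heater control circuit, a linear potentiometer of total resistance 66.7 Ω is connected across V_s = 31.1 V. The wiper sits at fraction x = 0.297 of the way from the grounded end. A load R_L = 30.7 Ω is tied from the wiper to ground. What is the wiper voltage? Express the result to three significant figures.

V_out ≈ 6.35 V

Lower segment x·R_p = 19.81 Ω; upper segment (1−x)·R_p = 46.89 Ω.
(x·R_p) ‖ R_L = 12.04 Ω.
Loaded-divider output: V_out = 31.1 × 0.2043 = 6.354 V.
(Unloaded: V_out = x·V_s = 9.24 V.)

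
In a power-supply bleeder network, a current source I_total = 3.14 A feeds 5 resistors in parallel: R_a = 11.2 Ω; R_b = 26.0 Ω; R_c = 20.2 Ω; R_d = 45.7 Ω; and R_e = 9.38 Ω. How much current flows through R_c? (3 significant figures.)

I ≈ 0.508 A

Total conductance ΣG = 1/11.2 + 1/26.0 + 1/20.2 + 1/45.7 + 1/9.38 = 0.3057 (units of 1/Ω).
By the current-divider rule, I = I_total · G_k/ΣG = 3.14 × 0.1619 = 0.5084 A.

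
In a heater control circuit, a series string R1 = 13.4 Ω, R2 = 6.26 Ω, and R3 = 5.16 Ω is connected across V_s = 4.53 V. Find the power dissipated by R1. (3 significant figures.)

P ≈ 0.446 W

The common current is I = 4.53/24.82 = 0.1825 A.
V(R1) = I·R = 2.446 V; P = V·I = 2.446 × 0.1825 = 0.4464 W.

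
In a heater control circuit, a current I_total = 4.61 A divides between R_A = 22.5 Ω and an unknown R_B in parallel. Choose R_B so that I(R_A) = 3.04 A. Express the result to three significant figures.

R_B ≈ 43.6 Ω

The fraction through R_A equals R_B/(R_A+R_B).
3.04/4.61 = R_B/(R_A + R_B) → R_B = R_A · (0.6594)/(1 − 0.6594) = 22.5 × 1.936 = 43.57 Ω.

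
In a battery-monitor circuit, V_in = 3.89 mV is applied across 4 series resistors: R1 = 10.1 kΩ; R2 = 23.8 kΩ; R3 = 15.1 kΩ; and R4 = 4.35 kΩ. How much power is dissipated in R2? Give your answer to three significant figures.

P ≈ 0.127 nW

ΣR = 53.35 kΩ → I = 3.89/53.35 = 0.07291 µA.
P = I²R = 0.005317 × 23.8 = 0.1265 nW.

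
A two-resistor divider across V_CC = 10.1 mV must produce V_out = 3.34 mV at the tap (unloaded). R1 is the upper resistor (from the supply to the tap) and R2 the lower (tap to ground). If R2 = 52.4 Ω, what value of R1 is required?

V_out/V_CC = R2/(R1+R2) = 0.3307.
R1 = R2·(1/k − 1) = 52.4 × 2.024 = 106.1 Ω.

R1 ≈ 106 Ω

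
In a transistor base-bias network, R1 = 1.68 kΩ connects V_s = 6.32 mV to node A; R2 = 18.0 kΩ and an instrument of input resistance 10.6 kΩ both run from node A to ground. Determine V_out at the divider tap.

V_out ≈ 5.05 mV

R2 ‖ R_L = (18.0 × 10.6)/(18.0 + 10.6) = 6.671 kΩ.
Voltage divider with the loaded lower leg: V_out = 6.32 × 6.671/(1.68 + 6.671) = 6.32 × 0.7988 = 5.049 mV.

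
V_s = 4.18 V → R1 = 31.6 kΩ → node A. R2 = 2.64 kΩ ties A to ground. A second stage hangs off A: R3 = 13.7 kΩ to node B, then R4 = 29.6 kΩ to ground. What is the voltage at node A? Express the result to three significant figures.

V_A ≈ 0.305 V

Node A sees R2 in parallel with the series input of stage 2, R3 + R4 = 43.30 kΩ.
R2 ‖ (R3+R4) = 2.488 kΩ.
First divider: V_A = V_s · 2.488/(31.6 + 2.488) = 0.3051 V.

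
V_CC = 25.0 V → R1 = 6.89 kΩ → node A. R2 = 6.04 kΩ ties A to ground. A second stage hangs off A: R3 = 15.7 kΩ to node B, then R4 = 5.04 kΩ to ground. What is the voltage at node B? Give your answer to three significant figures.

Looking into the second stage from A: R3 + R4 = 20.74 kΩ appears in parallel with R2.
Effective lower resistance at A: R2 ‖ 20.74 = 4.678 kΩ.
So V_A = 25.0 × 0.4044 = 10.11 V.
Then the unloaded second divider: V_B = V_A × R4/(R3+R4) = 10.11 × 0.2430 = 2.457 V.

V_B ≈ 2.46 V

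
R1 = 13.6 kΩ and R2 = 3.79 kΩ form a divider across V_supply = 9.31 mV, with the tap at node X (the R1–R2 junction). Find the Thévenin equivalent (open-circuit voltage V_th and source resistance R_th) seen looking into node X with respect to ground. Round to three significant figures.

V_th ≈ 2.03 mV, R_th ≈ 2.96 kΩ

With X open, the divider is unloaded: V_th = 9.31 × 3.79/17.39 = 2.029 mV.
Zeroing V_supply shorts the top of R1 to ground, so R_th = R1 ‖ R2 = 2.964 kΩ.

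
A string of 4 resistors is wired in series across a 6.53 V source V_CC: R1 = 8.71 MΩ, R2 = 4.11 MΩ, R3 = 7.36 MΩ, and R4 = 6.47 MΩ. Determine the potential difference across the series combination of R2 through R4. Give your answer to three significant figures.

V ≈ 4.40 V

Series total: ΣR = 8.71 + 4.11 + 7.36 + 6.47 = 26.65 MΩ.
R_{R2..R4} = 4.11 + 7.36 + 6.47 = 17.94 MΩ.
Voltage divider: V = V_CC · (17.94 / 26.65) = 6.53 × 0.6732 = 4.396 V.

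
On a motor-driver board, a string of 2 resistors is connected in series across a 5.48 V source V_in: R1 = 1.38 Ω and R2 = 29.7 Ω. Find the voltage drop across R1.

ΣR = 1.38 + 29.7 = 31.08 Ω.
Voltage divider: V = V_in · (1.380 / 31.08) = 5.48 × 0.04440 = 0.2433 V.

V ≈ 0.243 V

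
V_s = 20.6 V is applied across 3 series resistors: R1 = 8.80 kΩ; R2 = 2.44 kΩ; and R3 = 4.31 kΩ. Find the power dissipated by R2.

ΣR = 15.55 kΩ → I = 20.6/15.55 = 1.325 mA.
P = I²R = 1.755 × 2.44 = 4.282 mW.

P ≈ 4.28 mW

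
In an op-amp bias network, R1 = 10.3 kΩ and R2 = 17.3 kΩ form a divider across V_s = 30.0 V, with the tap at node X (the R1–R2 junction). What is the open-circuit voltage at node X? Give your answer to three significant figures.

V_th is the unloaded tap voltage: V_s · R2/(R1+R2) = 30.0 × 0.6268 = 18.80 V.

V_th ≈ 18.8 V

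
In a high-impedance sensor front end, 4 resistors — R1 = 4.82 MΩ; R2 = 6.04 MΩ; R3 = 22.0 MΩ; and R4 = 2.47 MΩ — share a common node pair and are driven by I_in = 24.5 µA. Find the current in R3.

Conductances: ΣG = 1/4.82 + 1/6.04 + 1/22.0 + 1/2.47 = 0.8233 (1/MΩ).
By the current-divider rule, I = I_in · G_k/ΣG = 24.5 × 0.05521 = 1.353 µA.

I ≈ 1.35 µA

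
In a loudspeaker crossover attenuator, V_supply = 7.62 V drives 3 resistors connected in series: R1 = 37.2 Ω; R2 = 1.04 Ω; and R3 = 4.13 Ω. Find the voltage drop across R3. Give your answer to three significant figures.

Series total: ΣR = 37.2 + 1.04 + 4.13 = 42.37 Ω.
V = V_supply · R/ΣR = 7.62 × 0.09747 = 0.7428 V.

V ≈ 0.743 V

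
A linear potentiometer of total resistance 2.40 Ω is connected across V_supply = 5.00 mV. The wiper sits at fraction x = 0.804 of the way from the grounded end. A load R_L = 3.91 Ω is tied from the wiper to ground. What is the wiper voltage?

V_out ≈ 3.67 mV

Split the track: R_lower = x·R_p = 1.930 Ω, R_upper = (1−x)·R_p = 0.4704 Ω.
Lower segment in parallel with the load: 1.930 ‖ 3.91 = 1.292 Ω.
V_out = 5.00 × 1.292/(0.4704 + 1.292) = 3.665 mV.
(Unloaded: V_out = x·V_supply = 4.02 mV.)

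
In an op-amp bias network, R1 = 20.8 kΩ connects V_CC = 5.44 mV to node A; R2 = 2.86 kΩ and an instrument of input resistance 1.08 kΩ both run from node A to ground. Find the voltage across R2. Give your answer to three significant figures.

R2 ‖ R_L = (2.86 × 1.08)/(2.86 + 1.08) = 0.7840 kΩ.
Then V_out = V_CC · R2'/(R1 + R2') = 5.44 × 0.7840/21.58 = 0.1976 mV.
(Unloaded it would be 0.658 mV; the load pulls it down.)

V_out ≈ 0.198 mV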